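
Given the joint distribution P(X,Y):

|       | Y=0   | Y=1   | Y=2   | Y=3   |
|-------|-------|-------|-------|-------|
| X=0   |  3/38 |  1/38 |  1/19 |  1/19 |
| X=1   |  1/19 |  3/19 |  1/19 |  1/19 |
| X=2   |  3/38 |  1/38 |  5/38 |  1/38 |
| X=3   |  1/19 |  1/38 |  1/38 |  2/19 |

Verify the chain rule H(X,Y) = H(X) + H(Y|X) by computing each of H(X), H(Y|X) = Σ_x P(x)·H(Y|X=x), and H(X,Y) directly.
H(X) = 1.9785 bits, H(Y|X) = 1.7792 bits, H(X,Y) = 3.7577 bits

Marginal of X (row sums):
  P(X=0) = 3/38 + 1/38 + 1/19 + 1/19 = 4/19
  P(X=1) = 1/19 + 3/19 + 1/19 + 1/19 = 6/19
  P(X=2) = 3/38 + 1/38 + 5/38 + 1/38 = 5/19
  P(X=3) = 1/19 + 1/38 + 1/38 + 2/19 = 4/19
H(X) = -[(4/19)·log₂(4/19) + (6/19)·log₂(6/19) + (5/19)·log₂(5/19) + (4/19)·log₂(4/19)]
  = 0.47325 + 0.52515 + 0.50684 + 0.47325 = 1.9785 bits

H(Y|X) = Σ_x P(x)·H(Y|X=x):
  X=0: P(X=0) = 4/19, P(Y|X=0) = (3/8, 1/8, 1/4, 1/4) → H(Y|X=0) = 1.90564
  X=1: P(X=1) = 6/19, P(Y|X=1) = (1/6, 1/2, 1/6, 1/6) → H(Y|X=1) = 1.79248
  X=2: P(X=2) = 5/19, P(Y|X=2) = (3/10, 1/10, 1/2, 1/10) → H(Y|X=2) = 1.68548
  X=3: P(X=3) = 4/19, P(Y|X=3) = (1/4, 1/8, 1/8, 1/2) → H(Y|X=3) = 1.75000
H(Y|X) = (4/19)·1.90564 + (6/19)·1.79248 + (5/19)·1.68548 + (4/19)·1.75000 = 1.7792 bits

H(X,Y) = -Σ_{x,y} P(x,y) log₂ P(x,y). Per-cell terms -P(x,y)·log₂P(x,y):
  X=0: 0.28918, 0.13810, 0.22358, 0.22358
  X=1: 0.22358, 0.42047, 0.22358, 0.22358
  X=2: 0.28918, 0.13810, 0.38500, 0.13810
  X=3: 0.22358, 0.13810, 0.13810, 0.34189
Sum of the 16 terms: H(X,Y) = 3.7577 bits

Chain rule check:
  H(X) + H(Y|X) = 1.9785 + 1.7792 = 3.7577 bits
  H(X,Y) = 3.7577 bits
✓ Chain rule verified.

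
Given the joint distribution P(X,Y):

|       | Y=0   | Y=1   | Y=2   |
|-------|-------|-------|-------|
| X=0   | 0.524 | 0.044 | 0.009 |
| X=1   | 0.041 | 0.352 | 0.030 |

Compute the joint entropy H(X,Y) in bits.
1.6189 bits

H(X,Y) = -Σ_{x,y} P(x,y) log₂ P(x,y). Per-cell terms -P(x,y)·log₂P(x,y):
  X=0: 0.488557, 0.198280, 0.061163
  X=1: 0.188938, 0.530236, 0.151767
Sum of the 6 terms: H(X,Y) = 1.6189 bits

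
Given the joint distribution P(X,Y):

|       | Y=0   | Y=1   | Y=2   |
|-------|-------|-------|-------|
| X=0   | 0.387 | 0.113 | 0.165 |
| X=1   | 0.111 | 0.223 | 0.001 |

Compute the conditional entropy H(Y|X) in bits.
1.2392 bits

H(Y|X) = H(X,Y) - H(X)

H(X,Y) = -Σ_{x,y} P(x,y) log₂ P(x,y). Per-cell terms -P(x,y)·log₂P(x,y):
  X=0: 0.5300, 0.3555, 0.4289
  X=1: 0.3520, 0.4828, 0.0100
Sum of the 6 terms: H(X,Y) = 2.1592 bits

Marginal of X (row sums):
  P(X=0) = 0.387 + 0.113 + 0.165 = 0.665
  P(X=1) = 0.111 + 0.223 + 0.001 = 0.335
H(X) = -[0.665·log₂(0.665) + 0.335·log₂(0.335)]
  = 0.3914 + 0.5286 = 0.9200 bits

H(Y|X) = H(X,Y) - H(X) = 2.1592 - 0.9200 = 1.2392 bits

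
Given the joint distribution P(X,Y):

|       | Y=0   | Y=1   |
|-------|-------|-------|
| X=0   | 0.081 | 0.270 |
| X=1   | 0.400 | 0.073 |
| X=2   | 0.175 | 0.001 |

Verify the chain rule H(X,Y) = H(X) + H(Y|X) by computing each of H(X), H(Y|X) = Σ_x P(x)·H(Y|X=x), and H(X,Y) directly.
H(X) = 1.4822 bits, H(Y|X) = 0.5760 bits, H(X,Y) = 2.0582 bits

Marginal of X (row sums):
  P(X=0) = 0.081 + 0.270 = 0.351
  P(X=1) = 0.400 + 0.073 = 0.473
  P(X=2) = 0.175 + 0.001 = 0.176
H(X) = -[0.351·log₂(0.351) + 0.473·log₂(0.473) + 0.176·log₂(0.176)]
  = 0.5302 + 0.5109 + 0.4411 = 1.4822 bits

H(Y|X) = Σ_x P(x)·H(Y|X=x):
  X=0: P(X=0) = 0.351, P(Y|X=0) = (3/13, 10/13) → H(Y|X=0) = 0.7793
  X=1: P(X=1) = 0.473, P(Y|X=1) = (400/473, 73/473) → H(Y|X=1) = 0.6206
  X=2: P(X=2) = 0.176, P(Y|X=2) = (175/176, 1/176) → H(Y|X=2) = 0.0506
H(Y|X) = 0.351·0.7793 + 0.473·0.6206 + 0.176·0.0506 = 0.5760 bits

H(X,Y) = -Σ_{x,y} P(x,y) log₂ P(x,y). Per-cell terms -P(x,y)·log₂P(x,y):
  X=0: 0.2937, 0.5100
  X=1: 0.5288, 0.2756
  X=2: 0.4401, 0.0100
Sum of the 6 terms: H(X,Y) = 2.0582 bits

Chain rule check:
  H(X) + H(Y|X) = 1.4822 + 0.5760 = 2.0582 bits
  H(X,Y) = 2.0582 bits
✓ Chain rule verified.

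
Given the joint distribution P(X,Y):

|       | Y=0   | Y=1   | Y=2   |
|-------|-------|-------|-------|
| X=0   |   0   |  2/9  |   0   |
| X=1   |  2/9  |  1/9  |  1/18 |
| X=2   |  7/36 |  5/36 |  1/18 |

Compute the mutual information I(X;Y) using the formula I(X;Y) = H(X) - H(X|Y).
0.2967 bits

I(X;Y) = H(X) - H(X|Y)

Marginal of X (row sums):
  P(X=0) = 0 + 2/9 + 0 = 2/9
  P(X=1) = 2/9 + 1/9 + 1/18 = 7/18
  P(X=2) = 7/36 + 5/36 + 1/18 = 7/18
H(X) = -[(2/9)·log₂(2/9) + (7/18)·log₂(7/18) + (7/18)·log₂(7/18)]
  = 0.4822 + 0.5299 + 0.5299 = 1.5420 bits

Marginal of Y (column sums):
  P(Y=0) = 0 + 2/9 + 7/36 = 5/12
  P(Y=1) = 2/9 + 1/9 + 5/36 = 17/36
  P(Y=2) = 0 + 1/18 + 1/18 = 1/9
H(X|Y) = Σ_y P(y)·H(X|Y=y):
  Y=0: P(Y=0) = 5/12, P(X|Y=0) = (0, 8/15, 7/15) → H(X|Y=0) = 0.9968
  Y=1: P(Y=1) = 17/36, P(X|Y=1) = (8/17, 4/17, 5/17) → H(X|Y=1) = 1.5222
  Y=2: P(Y=2) = 1/9, P(X|Y=2) = (0, 1/2, 1/2) → H(X|Y=2) = 1.0000
H(X|Y) = (5/12)·0.9968 + (17/36)·1.5222 + (1/9)·1.0000 = 1.2453 bits

I(X;Y) = H(X) - H(X|Y) = 1.5420 - 1.2453 = 0.2967 bits

Cross-check via I(X;Y) = H(X) + H(Y) - H(X,Y): computing H(Y) from the column sums and H(X,Y) from the 9 cells in the same way gives H(Y) = 1.3896 bits and H(X,Y) = 2.6349 bits, so
I(X;Y) = 1.5420 + 1.3896 - 2.6349 = 0.2967 bits ✓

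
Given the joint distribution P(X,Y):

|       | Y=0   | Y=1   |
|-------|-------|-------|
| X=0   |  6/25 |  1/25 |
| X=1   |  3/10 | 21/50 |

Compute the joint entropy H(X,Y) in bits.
1.7266 bits

H(X,Y) = -Σ_{x,y} P(x,y) log₂ P(x,y). Per-cell terms -P(x,y)·log₂P(x,y):
  X=0: 0.4941, 0.1858
  X=1: 0.5211, 0.5256
Sum of the 4 terms: H(X,Y) = 1.7266 bits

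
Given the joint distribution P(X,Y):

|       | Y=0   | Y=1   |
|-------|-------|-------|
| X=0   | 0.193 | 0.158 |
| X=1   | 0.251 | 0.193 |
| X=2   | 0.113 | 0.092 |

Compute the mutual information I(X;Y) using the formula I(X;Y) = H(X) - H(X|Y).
0.0002 bits

I(X;Y) = H(X) - H(X|Y)

Marginal of X (row sums):
  P(X=0) = 0.193 + 0.158 = 0.351
  P(X=1) = 0.251 + 0.193 = 0.444
  P(X=2) = 0.113 + 0.092 = 0.205
H(X) = -[0.351·log₂(0.351) + 0.444·log₂(0.444) + 0.205·log₂(0.205)]
  = 0.5302 + 0.5201 + 0.4687 = 1.5190 bits

Marginal of Y (column sums):
  P(Y=0) = 0.193 + 0.251 + 0.113 = 0.557
  P(Y=1) = 0.158 + 0.193 + 0.092 = 0.443
H(X|Y) = Σ_y P(y)·H(X|Y=y):
  Y=0: P(Y=0) = 0.557, P(X|Y=0) = (193/557, 251/557, 113/557) → H(X|Y=0) = 1.5149
  Y=1: P(Y=1) = 0.443, P(X|Y=1) = (158/443, 193/443, 92/443) → H(X|Y=1) = 1.5236
H(X|Y) = 0.557·1.5149 + 0.443·1.5236 = 1.5188 bits

I(X;Y) = H(X) - H(X|Y) = 1.5190 - 1.5188 = 0.0002 bits

Cross-check via I(X;Y) = H(X) + H(Y) - H(X,Y): computing H(Y) from the column sums and H(X,Y) from the 6 cells in the same way gives H(Y) = 0.9906 bits and H(X,Y) = 2.5094 bits, so
I(X;Y) = 1.5190 + 0.9906 - 2.5094 = 0.0002 bits ✓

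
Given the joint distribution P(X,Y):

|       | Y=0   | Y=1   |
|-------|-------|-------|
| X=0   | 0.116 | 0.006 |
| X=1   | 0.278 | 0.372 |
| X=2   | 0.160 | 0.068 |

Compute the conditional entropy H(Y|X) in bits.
0.8751 bits

H(Y|X) = H(X,Y) - H(X)

H(X,Y) = -Σ_{x,y} P(x,y) log₂ P(x,y). Per-cell terms -P(x,y)·log₂P(x,y):
  X=0: 0.360505, 0.044285
  X=1: 0.513422, 0.530705
  X=2: 0.423017, 0.263726
Sum of the 6 terms: H(X,Y) = 2.13566 bits

Marginal of X (row sums):
  P(X=0) = 0.116 + 0.006 = 0.122
  P(X=1) = 0.278 + 0.372 = 0.650
  P(X=2) = 0.160 + 0.068 = 0.228
H(X) = -[0.122·log₂(0.122) + 0.650·log₂(0.650) + 0.228·log₂(0.228)]
  = 0.370276 + 0.403967 + 0.486300 = 1.26054 bits

H(Y|X) = H(X,Y) - H(X) = 2.13566 - 1.26054 = 0.8751 bits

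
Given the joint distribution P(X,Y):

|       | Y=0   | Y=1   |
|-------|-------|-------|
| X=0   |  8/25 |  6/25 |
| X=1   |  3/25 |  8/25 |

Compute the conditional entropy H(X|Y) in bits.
0.9237 bits

H(X|Y) = H(X,Y) - H(Y)

H(X,Y) = -Σ_{x,y} P(x,y) log₂ P(x,y). Per-cell terms -P(x,y)·log₂P(x,y):
  X=0: 0.52603, 0.49413
  X=1: 0.36707, 0.52603
Sum of the 4 terms: H(X,Y) = 1.9133 bits

Marginal of Y (column sums):
  P(Y=0) = 8/25 + 3/25 = 11/25
  P(Y=1) = 6/25 + 8/25 = 14/25
H(Y) = -[(11/25)·log₂(11/25) + (14/25)·log₂(14/25)]
  = 0.52115 + 0.46844 = 0.9896 bits

H(X|Y) = H(X,Y) - H(Y) = 1.9133 - 0.9896 = 0.9237 bits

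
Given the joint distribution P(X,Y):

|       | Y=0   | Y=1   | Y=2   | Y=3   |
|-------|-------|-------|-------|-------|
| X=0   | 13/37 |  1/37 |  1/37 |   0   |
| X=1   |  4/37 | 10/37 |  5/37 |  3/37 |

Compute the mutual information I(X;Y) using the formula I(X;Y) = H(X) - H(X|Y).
0.3763 bits

I(X;Y) = H(X) - H(X|Y)

Marginal of X (row sums):
  P(X=0) = 13/37 + 1/37 + 1/37 + 0 = 15/37
  P(X=1) = 4/37 + 10/37 + 5/37 + 3/37 = 22/37
H(X) = -[(15/37)·log₂(15/37) + (22/37)·log₂(22/37)]
  = 0.52807 + 0.44596 = 0.9740 bits

Marginal of Y (column sums):
  P(Y=0) = 13/37 + 4/37 = 17/37
  P(Y=1) = 1/37 + 10/37 = 11/37
  P(Y=2) = 1/37 + 5/37 = 6/37
  P(Y=3) = 0 + 3/37 = 3/37
H(X|Y) = Σ_y P(y)·H(X|Y=y):
  Y=0: P(Y=0) = 17/37, P(X|Y=0) = (13/17, 4/17) → H(X|Y=0) = 0.78713
  Y=1: P(Y=1) = 11/37, P(X|Y=1) = (1/11, 10/11) → H(X|Y=1) = 0.43950
  Y=2: P(Y=2) = 6/37, P(X|Y=2) = (1/6, 5/6) → H(X|Y=2) = 0.65002
  Y=3: P(Y=3) = 3/37, P(X|Y=3) = (0, 1) → H(X|Y=3) = 0.00000
H(X|Y) = (17/37)·0.78713 + (11/37)·0.43950 + (6/37)·0.65002 + (3/37)·0.00000 = 0.5977 bits

I(X;Y) = H(X) - H(X|Y) = 0.9740 - 0.5977 = 0.3763 bits

Cross-check via I(X;Y) = H(X) + H(Y) - H(X,Y): computing H(Y) from the column sums and H(X,Y) from the 8 cells in the same way gives H(Y) = 1.7553 bits and H(X,Y) = 2.3530 bits, so
I(X;Y) = 0.9740 + 1.7553 - 2.3530 = 0.3763 bits ✓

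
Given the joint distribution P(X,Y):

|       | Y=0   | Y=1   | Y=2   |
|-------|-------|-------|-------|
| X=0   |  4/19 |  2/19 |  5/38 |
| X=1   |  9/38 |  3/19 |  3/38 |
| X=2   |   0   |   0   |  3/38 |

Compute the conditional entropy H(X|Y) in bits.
1.1474 bits

H(X|Y) = H(X,Y) - H(Y)

H(X,Y) = -Σ_{x,y} P(x,y) log₂ P(x,y). Per-cell terms -P(x,y)·log₂P(x,y):
  X=0: 0.47325, 0.34189, 0.38500
  X=1: 0.49216, 0.42047, 0.28918
  X=2: 0.00000, 0.00000, 0.28918
  (cells with P = 0 contribute 0)
Sum of the 9 terms: H(X,Y) = 2.6911 bits

Marginal of Y (column sums):
  P(Y=0) = 4/19 + 9/38 + 0 = 17/38
  P(Y=1) = 2/19 + 3/19 + 0 = 5/19
  P(Y=2) = 5/38 + 3/38 + 3/38 = 11/38
H(Y) = -[(17/38)·log₂(17/38) + (5/19)·log₂(5/19) + (11/38)·log₂(11/38)]
  = 0.51916 + 0.50684 + 0.51772 = 1.5437 bits

H(X|Y) = H(X,Y) - H(Y) = 2.6911 - 1.5437 = 1.1474 bits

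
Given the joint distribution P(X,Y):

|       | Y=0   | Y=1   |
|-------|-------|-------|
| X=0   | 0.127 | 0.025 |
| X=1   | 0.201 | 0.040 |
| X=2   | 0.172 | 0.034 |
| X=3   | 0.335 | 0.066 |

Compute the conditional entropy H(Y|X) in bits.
0.6461 bits

H(Y|X) = H(X,Y) - H(X)

H(X,Y) = -Σ_{x,y} P(x,y) log₂ P(x,y). Per-cell terms -P(x,y)·log₂P(x,y):
  X=0: 0.378092, 0.133048
  X=1: 0.465261, 0.185754
  X=2: 0.436797, 0.165863
  X=3: 0.528552, 0.258812
Sum of the 8 terms: H(X,Y) = 2.55218 bits

Marginal of X (row sums):
  P(X=0) = 0.127 + 0.025 = 0.152
  P(X=1) = 0.201 + 0.040 = 0.241
  P(X=2) = 0.172 + 0.034 = 0.206
  P(X=3) = 0.335 + 0.066 = 0.401
H(X) = -[0.152·log₂(0.152) + 0.241·log₂(0.241) + 0.206·log₂(0.206) + 0.401·log₂(0.401)]
  = 0.413114 + 0.494748 + 0.469532 + 0.528649 = 1.90604 bits

H(Y|X) = H(X,Y) - H(X) = 2.55218 - 1.90604 = 0.6461 bits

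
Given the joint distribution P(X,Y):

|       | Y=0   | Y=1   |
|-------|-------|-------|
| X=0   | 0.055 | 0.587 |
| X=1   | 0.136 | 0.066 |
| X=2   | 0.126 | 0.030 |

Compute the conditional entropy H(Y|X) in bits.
0.5651 bits

H(Y|X) = H(X,Y) - H(X)

H(X,Y) = -Σ_{x,y} P(x,y) log₂ P(x,y). Per-cell terms -P(x,y)·log₂P(x,y):
  X=0: 0.23014, 0.45115
  X=1: 0.39145, 0.25881
  X=2: 0.37655, 0.15177
Sum of the 6 terms: H(X,Y) = 1.85987 bits

Marginal of X (row sums):
  P(X=0) = 0.055 + 0.587 = 0.642
  P(X=1) = 0.136 + 0.066 = 0.202
  P(X=2) = 0.126 + 0.030 = 0.156
H(X) = -[0.642·log₂(0.642) + 0.202·log₂(0.202) + 0.156·log₂(0.156)]
  = 0.41047 + 0.46613 + 0.41814 = 1.29474 bits

H(Y|X) = H(X,Y) - H(X) = 1.85987 - 1.29474 = 0.5651 bits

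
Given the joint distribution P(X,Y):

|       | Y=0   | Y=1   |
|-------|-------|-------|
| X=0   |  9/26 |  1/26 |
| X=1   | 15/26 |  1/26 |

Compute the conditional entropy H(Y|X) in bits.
0.3879 bits

H(Y|X) = H(X,Y) - H(X)

H(X,Y) = -Σ_{x,y} P(x,y) log₂ P(x,y). Per-cell terms -P(x,y)·log₂P(x,y):
  X=0: 0.529794, 0.180786
  X=1: 0.457817, 0.180786
Sum of the 4 terms: H(X,Y) = 1.34918 bits

Marginal of X (row sums):
  P(X=0) = 9/26 + 1/26 = 5/13
  P(X=1) = 15/26 + 1/26 = 8/13
H(X) = -[(5/13)·log₂(5/13) + (8/13)·log₂(8/13)]
  = 0.530197 + 0.431040 = 0.96124 bits

H(Y|X) = H(X,Y) - H(X) = 1.34918 - 0.96124 = 0.3879 bits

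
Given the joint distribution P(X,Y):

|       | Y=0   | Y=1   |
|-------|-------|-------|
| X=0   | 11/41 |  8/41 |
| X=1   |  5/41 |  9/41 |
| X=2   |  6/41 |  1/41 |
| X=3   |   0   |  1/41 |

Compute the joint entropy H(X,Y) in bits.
2.4868 bits

H(X,Y) = -Σ_{x,y} P(x,y) log₂ P(x,y). Per-cell terms -P(x,y)·log₂P(x,y):
  X=0: 0.5093, 0.4600
  X=1: 0.3702, 0.4802
  X=2: 0.4057, 0.1307
  X=3: 0.0000, 0.1307
  (cells with P = 0 contribute 0)
Sum of the 8 terms: H(X,Y) = 2.4868 bits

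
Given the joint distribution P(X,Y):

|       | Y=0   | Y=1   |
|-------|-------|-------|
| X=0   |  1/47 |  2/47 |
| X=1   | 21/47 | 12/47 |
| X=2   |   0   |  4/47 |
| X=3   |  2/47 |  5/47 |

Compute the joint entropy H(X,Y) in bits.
2.1744 bits

H(X,Y) = -Σ_{x,y} P(x,y) log₂ P(x,y). Per-cell terms -P(x,y)·log₂P(x,y):
  X=0: 0.1182, 0.1938
  X=1: 0.5193, 0.5029
  X=2: 0.0000, 0.3025
  X=3: 0.1938, 0.3439
  (cells with P = 0 contribute 0)
Sum of the 8 terms: H(X,Y) = 2.1744 bits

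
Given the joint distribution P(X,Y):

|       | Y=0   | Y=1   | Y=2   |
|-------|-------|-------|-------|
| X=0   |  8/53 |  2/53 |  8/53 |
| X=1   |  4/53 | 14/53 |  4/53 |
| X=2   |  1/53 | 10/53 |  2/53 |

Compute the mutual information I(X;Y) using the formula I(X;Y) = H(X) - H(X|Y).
0.2492 bits

I(X;Y) = H(X) - H(X|Y)

Marginal of X (row sums):
  P(X=0) = 8/53 + 2/53 + 8/53 = 18/53
  P(X=1) = 4/53 + 14/53 + 4/53 = 22/53
  P(X=2) = 1/53 + 10/53 + 2/53 = 13/53
H(X) = -[(18/53)·log₂(18/53) + (22/53)·log₂(22/53) + (13/53)·log₂(13/53)]
  = 0.5291305 + 0.5265425 + 0.4973066 = 1.552980 bits

Marginal of Y (column sums):
  P(Y=0) = 8/53 + 4/53 + 1/53 = 13/53
  P(Y=1) = 2/53 + 14/53 + 10/53 = 26/53
  P(Y=2) = 8/53 + 4/53 + 2/53 = 14/53
H(X|Y) = Σ_y P(y)·H(X|Y=y):
  Y=0: P(Y=0) = 13/53, P(X|Y=0) = (8/13, 4/13, 1/13) → H(X|Y=0) = 1.2389013
  Y=1: P(Y=1) = 26/53, P(X|Y=1) = (1/13, 7/13, 5/13) → H(X|Y=1) = 1.2957378
  Y=2: P(Y=2) = 14/53, P(X|Y=2) = (4/7, 2/7, 1/7) → H(X|Y=2) = 1.3787835
H(X|Y) = (13/53)·1.2389013 + (26/53)·1.2957378 + (14/53)·1.3787835 = 1.303733 bits

I(X;Y) = H(X) - H(X|Y) = 1.552980 - 1.303733 = 0.2492 bits

Cross-check via I(X;Y) = H(X) + H(Y) - H(X,Y): computing H(Y) from the column sums and H(X,Y) from the 9 cells in the same way gives H(Y) = 1.508673 bits and H(X,Y) = 2.812406 bits, so
I(X;Y) = 1.552980 + 1.508673 - 2.812406 = 0.2492 bits ✓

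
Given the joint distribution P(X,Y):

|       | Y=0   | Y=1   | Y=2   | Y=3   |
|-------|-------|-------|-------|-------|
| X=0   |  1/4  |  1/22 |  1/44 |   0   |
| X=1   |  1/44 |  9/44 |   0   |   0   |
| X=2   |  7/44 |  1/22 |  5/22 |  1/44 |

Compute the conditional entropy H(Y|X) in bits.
1.1252 bits

H(Y|X) = H(X,Y) - H(X)

H(X,Y) = -Σ_{x,y} P(x,y) log₂ P(x,y). Per-cell terms -P(x,y)·log₂P(x,y):
  X=0: 0.5000, 0.2027, 0.1241, 0.0000
  X=1: 0.1241, 0.4683, 0.0000, 0.0000
  X=2: 0.4219, 0.2027, 0.4858, 0.1241
  (cells with P = 0 contribute 0)
Sum of the 12 terms: H(X,Y) = 2.6537 bits

Marginal of X (row sums):
  P(X=0) = 1/4 + 1/22 + 1/44 + 0 = 7/22
  P(X=1) = 1/44 + 9/44 + 0 + 0 = 5/22
  P(X=2) = 7/44 + 1/22 + 5/22 + 1/44 = 5/11
H(X) = -[(7/22)·log₂(7/22) + (5/22)·log₂(5/22) + (5/11)·log₂(5/11)]
  = 0.5257 + 0.4858 + 0.5170 = 1.5285 bits

H(Y|X) = H(X,Y) - H(X) = 2.6537 - 1.5285 = 1.1252 bits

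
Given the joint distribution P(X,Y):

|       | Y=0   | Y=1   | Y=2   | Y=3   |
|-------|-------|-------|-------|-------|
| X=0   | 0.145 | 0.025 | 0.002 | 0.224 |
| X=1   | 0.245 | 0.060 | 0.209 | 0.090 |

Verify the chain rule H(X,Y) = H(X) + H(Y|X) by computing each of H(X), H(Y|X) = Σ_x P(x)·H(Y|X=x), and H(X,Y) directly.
H(X) = 0.9686 bits, H(Y|X) = 1.5952 bits, H(X,Y) = 2.5638 bits

Marginal of X (row sums):
  P(X=0) = 0.145 + 0.025 + 0.002 + 0.224 = 0.396
  P(X=1) = 0.245 + 0.060 + 0.209 + 0.090 = 0.604
H(X) = -[0.396·log₂(0.396) + 0.604·log₂(0.604)]
  = 0.529225 + 0.439337 = 0.9686 bits

H(Y|X) = Σ_x P(x)·H(Y|X=x):
  X=0: P(X=0) = 0.396, P(Y|X=0) = (145/396, 25/396, 1/198, 56/99) → H(Y|X=0) = 1.285845
  X=1: P(X=1) = 0.604, P(Y|X=1) = (245/604, 15/151, 209/604, 45/302) → H(Y|X=1) = 1.798016
H(Y|X) = 0.396·1.285845 + 0.604·1.798016 = 1.5952 bits

H(X,Y) = -Σ_{x,y} P(x,y) log₂ P(x,y). Per-cell terms -P(x,y)·log₂P(x,y):
  X=0: 0.403952, 0.133048, 0.017932, 0.483488
  X=1: 0.497141, 0.243534, 0.472011, 0.312654
Sum of the 8 terms: H(X,Y) = 2.5638 bits

Chain rule check:
  H(X) + H(Y|X) = 0.9686 + 1.5952 = 2.5638 bits
  H(X,Y) = 2.5638 bits
✓ Chain rule verified.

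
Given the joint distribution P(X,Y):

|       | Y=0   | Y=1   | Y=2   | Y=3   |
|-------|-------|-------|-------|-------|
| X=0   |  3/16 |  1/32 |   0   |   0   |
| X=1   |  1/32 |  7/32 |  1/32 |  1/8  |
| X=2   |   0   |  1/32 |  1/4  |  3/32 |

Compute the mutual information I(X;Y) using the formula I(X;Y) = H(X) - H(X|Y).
0.7743 bits

I(X;Y) = H(X) - H(X|Y)

Marginal of X (row sums):
  P(X=0) = 3/16 + 1/32 + 0 + 0 = 7/32
  P(X=1) = 1/32 + 7/32 + 1/32 + 1/8 = 13/32
  P(X=2) = 0 + 1/32 + 1/4 + 3/32 = 3/8
H(X) = -[(7/32)·log₂(7/32) + (13/32)·log₂(13/32) + (3/8)·log₂(3/8)]
  = 0.47964 + 0.52795 + 0.53064 = 1.5382 bits

Marginal of Y (column sums):
  P(Y=0) = 3/16 + 1/32 + 0 = 7/32
  P(Y=1) = 1/32 + 7/32 + 1/32 = 9/32
  P(Y=2) = 0 + 1/32 + 1/4 = 9/32
  P(Y=3) = 0 + 1/8 + 3/32 = 7/32
H(X|Y) = Σ_y P(y)·H(X|Y=y):
  Y=0: P(Y=0) = 7/32, P(X|Y=0) = (6/7, 1/7, 0) → H(X|Y=0) = 0.59167
  Y=1: P(Y=1) = 9/32, P(X|Y=1) = (1/9, 7/9, 1/9) → H(X|Y=1) = 0.98643
  Y=2: P(Y=2) = 9/32, P(X|Y=2) = (0, 1/9, 8/9) → H(X|Y=2) = 0.50326
  Y=3: P(Y=3) = 7/32, P(X|Y=3) = (0, 4/7, 3/7) → H(X|Y=3) = 0.98523
H(X|Y) = (7/32)·0.59167 + (9/32)·0.98643 + (9/32)·0.50326 + (7/32)·0.98523 = 0.7639 bits

I(X;Y) = H(X) - H(X|Y) = 1.5382 - 0.7639 = 0.7743 bits

Cross-check via I(X;Y) = H(X) + H(Y) - H(X,Y): computing H(Y) from the column sums and H(X,Y) from the 12 cells in the same way gives H(Y) = 1.9887 bits and H(X,Y) = 2.7526 bits, so
I(X;Y) = 1.5382 + 1.9887 - 2.7526 = 0.7743 bits ✓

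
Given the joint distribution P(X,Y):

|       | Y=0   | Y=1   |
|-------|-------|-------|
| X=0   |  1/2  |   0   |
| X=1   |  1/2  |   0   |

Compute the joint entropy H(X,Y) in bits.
1.0000 bits

H(X,Y) = -Σ_{x,y} P(x,y) log₂ P(x,y). Per-cell terms -P(x,y)·log₂P(x,y):
  X=0: 0.5000, 0.0000
  X=1: 0.5000, 0.0000
  (cells with P = 0 contribute 0)
Sum of the 4 terms: H(X,Y) = 1.0000 bits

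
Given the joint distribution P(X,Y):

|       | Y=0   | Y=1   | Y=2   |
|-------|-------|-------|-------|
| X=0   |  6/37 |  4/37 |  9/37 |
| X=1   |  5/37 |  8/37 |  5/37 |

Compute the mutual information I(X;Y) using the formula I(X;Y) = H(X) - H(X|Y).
0.0503 bits

I(X;Y) = H(X) - H(X|Y)

Marginal of X (row sums):
  P(X=0) = 6/37 + 4/37 + 9/37 = 19/37
  P(X=1) = 5/37 + 8/37 + 5/37 = 18/37
H(X) = -[(19/37)·log₂(19/37) + (18/37)·log₂(18/37)]
  = 0.493757 + 0.505717 = 0.99947 bits

Marginal of Y (column sums):
  P(Y=0) = 6/37 + 5/37 = 11/37
  P(Y=1) = 4/37 + 8/37 = 12/37
  P(Y=2) = 9/37 + 5/37 = 14/37
H(X|Y) = Σ_y P(y)·H(X|Y=y):
  Y=0: P(Y=0) = 11/37, P(X|Y=0) = (6/11, 5/11) → H(X|Y=0) = 0.994030
  Y=1: P(Y=1) = 12/37, P(X|Y=1) = (1/3, 2/3) → H(X|Y=1) = 0.918296
  Y=2: P(Y=2) = 14/37, P(X|Y=2) = (9/14, 5/14) → H(X|Y=2) = 0.940286
H(X|Y) = (11/37)·0.994030 + (12/37)·0.918296 + (14/37)·0.940286 = 0.94913 bits

I(X;Y) = H(X) - H(X|Y) = 0.99947 - 0.94913 = 0.0503 bits

Cross-check via I(X;Y) = H(X) + H(Y) - H(X,Y): computing H(Y) from the column sums and H(X,Y) from the 6 cells in the same way gives H(Y) = 1.57766 bits and H(X,Y) = 2.52679 bits, so
I(X;Y) = 0.99947 + 1.57766 - 2.52679 = 0.0503 bits ✓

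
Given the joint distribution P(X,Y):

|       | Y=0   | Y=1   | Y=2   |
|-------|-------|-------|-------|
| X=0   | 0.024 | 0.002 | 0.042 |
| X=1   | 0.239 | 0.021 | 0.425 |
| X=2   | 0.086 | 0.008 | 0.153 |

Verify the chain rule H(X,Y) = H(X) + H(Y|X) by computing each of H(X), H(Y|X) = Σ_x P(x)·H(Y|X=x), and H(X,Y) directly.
H(X) = 1.1359 bits, H(Y|X) = 1.1130 bits, H(X,Y) = 2.2489 bits

Marginal of X (row sums):
  P(X=0) = 0.024 + 0.002 + 0.042 = 0.068
  P(X=1) = 0.239 + 0.021 + 0.425 = 0.685
  P(X=2) = 0.086 + 0.008 + 0.153 = 0.247
H(X) = -[0.068·log₂(0.068) + 0.685·log₂(0.685) + 0.247·log₂(0.247)]
  = 0.26373 + 0.37389 + 0.49830 = 1.1359 bits

H(Y|X) = Σ_x P(x)·H(Y|X=x):
  X=0: P(X=0) = 0.068, P(Y|X=0) = (6/17, 1/34, 21/34) → H(Y|X=0) = 1.10928
  X=1: P(X=1) = 0.685, P(Y|X=1) = (239/685, 21/685, 85/137) → H(Y|X=1) = 1.11141
  X=2: P(X=2) = 0.247, P(Y|X=2) = (86/247, 8/247, 153/247) → H(Y|X=2) = 1.11825
H(Y|X) = 0.068·1.10928 + 0.685·1.11141 + 0.247·1.11825 = 1.1130 bits

H(X,Y) = -Σ_{x,y} P(x,y) log₂ P(x,y). Per-cell terms -P(x,y)·log₂P(x,y):
  X=0: 0.12914, 0.01793, 0.19209
  X=1: 0.49352, 0.11704, 0.52465
  X=2: 0.30440, 0.05573, 0.41438
Sum of the 9 terms: H(X,Y) = 2.2489 bits

Chain rule check:
  H(X) + H(Y|X) = 1.1359 + 1.1130 = 2.2489 bits
  H(X,Y) = 2.2489 bits
✓ Chain rule verified.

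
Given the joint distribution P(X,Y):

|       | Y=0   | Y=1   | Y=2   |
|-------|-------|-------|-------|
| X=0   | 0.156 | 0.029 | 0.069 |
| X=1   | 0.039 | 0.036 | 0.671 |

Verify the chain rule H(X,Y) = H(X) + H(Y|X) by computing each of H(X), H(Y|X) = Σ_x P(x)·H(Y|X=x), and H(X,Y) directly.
H(X) = 0.8176 bits, H(Y|X) = 0.7563 bits, H(X,Y) = 1.5738 bits

Marginal of X (row sums):
  P(X=0) = 0.156 + 0.029 + 0.069 = 0.254
  P(X=1) = 0.039 + 0.036 + 0.671 = 0.746
H(X) = -[0.254·log₂(0.254) + 0.746·log₂(0.746)]
  = 0.5022 + 0.3154 = 0.8176 bits

H(Y|X) = Σ_x P(x)·H(Y|X=x):
  X=0: P(X=0) = 0.254, P(Y|X=0) = (78/127, 29/254, 69/254) → H(Y|X=0) = 1.3001
  X=1: P(X=1) = 0.746, P(Y|X=1) = (39/746, 18/373, 671/746) → H(Y|X=1) = 0.5711
H(Y|X) = 0.254·1.3001 + 0.746·0.5711 = 0.7563 bits

H(X,Y) = -Σ_{x,y} P(x,y) log₂ P(x,y). Per-cell terms -P(x,y)·log₂P(x,y):
  X=0: 0.4181, 0.1481, 0.2662
  X=1: 0.1825, 0.1727, 0.3862
Sum of the 6 terms: H(X,Y) = 1.5738 bits

Chain rule check:
  H(X) + H(Y|X) = 0.8176 + 0.7563 = 1.5739 bits
  H(X,Y) = 1.5738 bits
✓ Chain rule verified (Δ = 0.0001 is 4-dp rounding noise: each of the three values was rounded independently).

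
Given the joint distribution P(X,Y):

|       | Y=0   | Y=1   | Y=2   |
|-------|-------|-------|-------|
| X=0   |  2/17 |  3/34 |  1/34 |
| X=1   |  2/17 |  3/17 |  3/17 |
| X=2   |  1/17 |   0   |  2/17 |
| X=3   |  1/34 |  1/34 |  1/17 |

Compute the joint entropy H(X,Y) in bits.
3.2117 bits

H(X,Y) = -Σ_{x,y} P(x,y) log₂ P(x,y). Per-cell terms -P(x,y)·log₂P(x,y):
  X=0: 0.36323, 0.30904, 0.14963
  X=1: 0.36323, 0.44162, 0.44162
  X=2: 0.24044, 0.00000, 0.36323
  X=3: 0.14963, 0.14963, 0.24044
  (cells with P = 0 contribute 0)
Sum of the 12 terms: H(X,Y) = 3.2117 bits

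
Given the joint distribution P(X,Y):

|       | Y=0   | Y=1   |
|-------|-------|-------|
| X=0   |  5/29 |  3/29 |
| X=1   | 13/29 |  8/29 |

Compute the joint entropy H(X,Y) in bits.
1.8073 bits

H(X,Y) = -Σ_{x,y} P(x,y) log₂ P(x,y). Per-cell terms -P(x,y)·log₂P(x,y):
  X=0: 0.4373, 0.3386
  X=1: 0.5189, 0.5125
Sum of the 4 terms: H(X,Y) = 1.8073 bits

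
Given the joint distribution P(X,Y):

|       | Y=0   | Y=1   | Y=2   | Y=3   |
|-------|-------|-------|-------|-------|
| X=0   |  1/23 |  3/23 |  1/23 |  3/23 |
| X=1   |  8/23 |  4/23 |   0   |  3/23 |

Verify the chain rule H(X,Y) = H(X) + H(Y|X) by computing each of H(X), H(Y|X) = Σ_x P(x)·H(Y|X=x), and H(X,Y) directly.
H(X) = 0.9321 bits, H(Y|X) = 1.5799 bits, H(X,Y) = 2.5121 bits

Marginal of X (row sums):
  P(X=0) = 1/23 + 3/23 + 1/23 + 3/23 = 8/23
  P(X=1) = 8/23 + 4/23 + 0 + 3/23 = 15/23
H(X) = -[(8/23)·log₂(8/23) + (15/23)·log₂(15/23)]
  = 0.52993 + 0.40218 = 0.9321 bits

H(Y|X) = Σ_x P(x)·H(Y|X=x):
  X=0: P(X=0) = 8/23, P(Y|X=0) = (1/8, 3/8, 1/8, 3/8) → H(Y|X=0) = 1.81128
  X=1: P(X=1) = 15/23, P(Y|X=1) = (8/15, 4/15, 0, 1/5) → H(Y|X=1) = 1.45656
H(Y|X) = (8/23)·1.81128 + (15/23)·1.45656 = 1.5799 bits

H(X,Y) = -Σ_{x,y} P(x,y) log₂ P(x,y). Per-cell terms -P(x,y)·log₂P(x,y):
  X=0: 0.19668, 0.38330, 0.19668, 0.38330
  X=1: 0.52993, 0.43888, 0.00000, 0.38330
  (cells with P = 0 contribute 0)
Sum of the 8 terms: H(X,Y) = 2.5121 bits

Chain rule check:
  H(X) + H(Y|X) = 0.9321 + 1.5799 = 2.5120 bits
  H(X,Y) = 2.5121 bits
✓ Chain rule verified (Δ = 0.0001 is 4-dp rounding noise: each of the three values was rounded independently).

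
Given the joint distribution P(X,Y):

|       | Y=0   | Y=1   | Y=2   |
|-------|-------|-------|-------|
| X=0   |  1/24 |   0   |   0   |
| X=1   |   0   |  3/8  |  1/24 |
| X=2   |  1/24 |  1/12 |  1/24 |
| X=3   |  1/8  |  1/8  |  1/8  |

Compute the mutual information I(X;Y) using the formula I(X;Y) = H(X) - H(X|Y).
0.3568 bits

I(X;Y) = H(X) - H(X|Y)

Marginal of X (row sums):
  P(X=0) = 1/24 + 0 + 0 = 1/24
  P(X=1) = 0 + 3/8 + 1/24 = 5/12
  P(X=2) = 1/24 + 1/12 + 1/24 = 1/6
  P(X=3) = 1/8 + 1/8 + 1/8 = 3/8
H(X) = -[(1/24)·log₂(1/24) + (5/12)·log₂(5/12) + (1/6)·log₂(1/6) + (3/8)·log₂(3/8)]
  = 0.19104 + 0.52626 + 0.43083 + 0.53064 = 1.6788 bits

Marginal of Y (column sums):
  P(Y=0) = 1/24 + 0 + 1/24 + 1/8 = 5/24
  P(Y=1) = 0 + 3/8 + 1/12 + 1/8 = 7/12
  P(Y=2) = 0 + 1/24 + 1/24 + 1/8 = 5/24
H(X|Y) = Σ_y P(y)·H(X|Y=y):
  Y=0: P(Y=0) = 5/24, P(X|Y=0) = (1/5, 0, 1/5, 3/5) → H(X|Y=0) = 1.37095
  Y=1: P(Y=1) = 7/12, P(X|Y=1) = (0, 9/14, 1/7, 3/14) → H(X|Y=1) = 1.28705
  Y=2: P(Y=2) = 5/24, P(X|Y=2) = (0, 1/5, 1/5, 3/5) → H(X|Y=2) = 1.37095
H(X|Y) = (5/24)·1.37095 + (7/12)·1.28705 + (5/24)·1.37095 = 1.3220 bits

I(X;Y) = H(X) - H(X|Y) = 1.6788 - 1.3220 = 0.3568 bits

Cross-check via I(X;Y) = H(X) + H(Y) - H(X,Y): computing H(Y) from the column sums and H(X,Y) from the 12 cells in the same way gives H(Y) = 1.3965 bits and H(X,Y) = 2.7185 bits, so
I(X;Y) = 1.6788 + 1.3965 - 2.7185 = 0.3568 bits ✓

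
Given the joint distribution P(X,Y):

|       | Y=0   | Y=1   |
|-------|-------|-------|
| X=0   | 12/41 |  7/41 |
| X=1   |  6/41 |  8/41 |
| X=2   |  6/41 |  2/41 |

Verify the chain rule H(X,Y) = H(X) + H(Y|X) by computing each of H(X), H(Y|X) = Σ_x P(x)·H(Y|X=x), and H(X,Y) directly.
H(X) = 1.5036 bits, H(Y|X) = 0.9347 bits, H(X,Y) = 2.4383 bits

Marginal of X (row sums):
  P(X=0) = 12/41 + 7/41 = 19/41
  P(X=1) = 6/41 + 8/41 = 14/41
  P(X=2) = 6/41 + 2/41 = 8/41
H(X) = -[(19/41)·log₂(19/41) + (14/41)·log₂(14/41) + (8/41)·log₂(8/41)]
  = 0.51422 + 0.52934 + 0.46001 = 1.5036 bits

H(Y|X) = Σ_x P(x)·H(Y|X=x):
  X=0: P(X=0) = 19/41, P(Y|X=0) = (12/19, 7/19) → H(Y|X=0) = 0.94945
  X=1: P(X=1) = 14/41, P(Y|X=1) = (3/7, 4/7) → H(Y|X=1) = 0.98523
  X=2: P(X=2) = 8/41, P(Y|X=2) = (3/4, 1/4) → H(Y|X=2) = 0.81128
H(Y|X) = (19/41)·0.94945 + (14/41)·0.98523 + (8/41)·0.81128 = 0.9347 bits

H(X,Y) = -Σ_{x,y} P(x,y) log₂ P(x,y). Per-cell terms -P(x,y)·log₂P(x,y):
  X=0: 0.51881, 0.43540
  X=1: 0.40574, 0.46001
  X=2: 0.40574, 0.21256
Sum of the 6 terms: H(X,Y) = 2.4383 bits

Chain rule check:
  H(X) + H(Y|X) = 1.5036 + 0.9347 = 2.4383 bits
  H(X,Y) = 2.4383 bits
✓ Chain rule verified.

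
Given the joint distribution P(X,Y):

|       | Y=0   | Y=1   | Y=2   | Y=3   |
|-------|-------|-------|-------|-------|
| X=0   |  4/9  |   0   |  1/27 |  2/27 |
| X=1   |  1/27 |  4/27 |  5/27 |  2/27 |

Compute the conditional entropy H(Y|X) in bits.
1.2961 bits

H(Y|X) = H(X,Y) - H(X)

H(X,Y) = -Σ_{x,y} P(x,y) log₂ P(x,y). Per-cell terms -P(x,y)·log₂P(x,y):
  X=0: 0.519967, 0.000000, 0.176107, 0.278140
  X=1: 0.176107, 0.408131, 0.450548, 0.278140
  (cells with P = 0 contribute 0)
Sum of the 8 terms: H(X,Y) = 2.28714 bits

Marginal of X (row sums):
  P(X=0) = 4/9 + 0 + 1/27 + 2/27 = 5/9
  P(X=1) = 1/27 + 4/27 + 5/27 + 2/27 = 4/9
H(X) = -[(5/9)·log₂(5/9) + (4/9)·log₂(4/9)]
  = 0.471109 + 0.519967 = 0.99108 bits

H(Y|X) = H(X,Y) - H(X) = 2.28714 - 0.99108 = 1.2961 bits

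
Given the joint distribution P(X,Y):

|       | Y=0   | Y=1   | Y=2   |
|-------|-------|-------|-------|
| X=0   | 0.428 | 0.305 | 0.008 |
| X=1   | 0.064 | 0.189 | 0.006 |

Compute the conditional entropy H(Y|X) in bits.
1.0294 bits

H(Y|X) = H(X,Y) - H(X)

H(X,Y) = -Σ_{x,y} P(x,y) log₂ P(x,y). Per-cell terms -P(x,y)·log₂P(x,y):
  X=0: 0.5240, 0.5225, 0.0557
  X=1: 0.2538, 0.4543, 0.0443
Sum of the 6 terms: H(X,Y) = 1.8546 bits

Marginal of X (row sums):
  P(X=0) = 0.428 + 0.305 + 0.008 = 0.741
  P(X=1) = 0.064 + 0.189 + 0.006 = 0.259
H(X) = -[0.741·log₂(0.741) + 0.259·log₂(0.259)]
  = 0.3204 + 0.5048 = 0.8252 bits

H(Y|X) = H(X,Y) - H(X) = 1.8546 - 0.8252 = 1.0294 bits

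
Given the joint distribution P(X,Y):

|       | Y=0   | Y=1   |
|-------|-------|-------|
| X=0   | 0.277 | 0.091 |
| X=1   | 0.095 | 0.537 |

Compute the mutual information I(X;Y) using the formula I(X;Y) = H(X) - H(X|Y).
0.2693 bits

I(X;Y) = H(X) - H(X|Y)

Marginal of X (row sums):
  P(X=0) = 0.277 + 0.091 = 0.368
  P(X=1) = 0.095 + 0.537 = 0.632
H(X) = -[0.368·log₂(0.368) + 0.632·log₂(0.632)]
  = 0.5307 + 0.4184 = 0.9491 bits

Marginal of Y (column sums):
  P(Y=0) = 0.277 + 0.095 = 0.372
  P(Y=1) = 0.091 + 0.537 = 0.628
H(X|Y) = Σ_y P(y)·H(X|Y=y):
  Y=0: P(Y=0) = 0.372, P(X|Y=0) = (277/372, 95/372) → H(X|Y=0) = 0.8197
  Y=1: P(Y=1) = 0.628, P(X|Y=1) = (91/628, 537/628) → H(X|Y=1) = 0.5969
H(X|Y) = 0.372·0.8197 + 0.628·0.5969 = 0.6798 bits

I(X;Y) = H(X) - H(X|Y) = 0.9491 - 0.6798 = 0.2693 bits

Cross-check via I(X;Y) = H(X) + H(Y) - H(X,Y): computing H(Y) from the column sums and H(X,Y) from the 4 cells in the same way gives H(Y) = 0.9522 bits and H(X,Y) = 1.6320 bits, so
I(X;Y) = 0.9491 + 0.9522 - 1.6320 = 0.2693 bits ✓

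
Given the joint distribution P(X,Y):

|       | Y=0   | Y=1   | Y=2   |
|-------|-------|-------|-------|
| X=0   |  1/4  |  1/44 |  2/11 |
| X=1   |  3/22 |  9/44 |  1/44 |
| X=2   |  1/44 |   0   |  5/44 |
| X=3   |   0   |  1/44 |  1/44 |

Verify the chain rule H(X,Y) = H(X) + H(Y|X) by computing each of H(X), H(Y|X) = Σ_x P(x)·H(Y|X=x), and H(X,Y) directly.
H(X) = 1.6424 bits, H(Y|X) = 1.1420 bits, H(X,Y) = 2.7844 bits

Marginal of X (row sums):
  P(X=0) = 1/4 + 1/44 + 2/11 = 5/11
  P(X=1) = 3/22 + 9/44 + 1/44 = 4/11
  P(X=2) = 1/44 + 0 + 5/44 = 3/22
  P(X=3) = 0 + 1/44 + 1/44 = 1/22
H(X) = -[(5/11)·log₂(5/11) + (4/11)·log₂(4/11) + (3/22)·log₂(3/22) + (1/22)·log₂(1/22)]
  = 0.51705 + 0.53070 + 0.39197 + 0.20270 = 1.6424 bits

H(Y|X) = Σ_x P(x)·H(Y|X=x):
  X=0: P(X=0) = 5/11, P(Y|X=0) = (11/20, 1/20, 2/5) → H(Y|X=0) = 1.21924
  X=1: P(X=1) = 4/11, P(Y|X=1) = (3/8, 9/16, 1/16) → H(Y|X=1) = 1.24756
  X=2: P(X=2) = 3/22, P(Y|X=2) = (1/6, 0, 5/6) → H(Y|X=2) = 0.65002
  X=3: P(X=3) = 1/22, P(Y|X=3) = (0, 1/2, 1/2) → H(Y|X=3) = 1.00000
H(Y|X) = (5/11)·1.21924 + (4/11)·1.24756 + (3/22)·0.65002 + (1/22)·1.00000 = 1.1420 bits

H(X,Y) = -Σ_{x,y} P(x,y) log₂ P(x,y). Per-cell terms -P(x,y)·log₂P(x,y):
  X=0: 0.50000, 0.12408, 0.44717
  X=1: 0.39197, 0.46831, 0.12408
  X=2: 0.12408, 0.00000, 0.35653
  X=3: 0.00000, 0.12408, 0.12408
  (cells with P = 0 contribute 0)
Sum of the 12 terms: H(X,Y) = 2.7844 bits

Chain rule check:
  H(X) + H(Y|X) = 1.6424 + 1.1420 = 2.7844 bits
  H(X,Y) = 2.7844 bits
✓ Chain rule verified.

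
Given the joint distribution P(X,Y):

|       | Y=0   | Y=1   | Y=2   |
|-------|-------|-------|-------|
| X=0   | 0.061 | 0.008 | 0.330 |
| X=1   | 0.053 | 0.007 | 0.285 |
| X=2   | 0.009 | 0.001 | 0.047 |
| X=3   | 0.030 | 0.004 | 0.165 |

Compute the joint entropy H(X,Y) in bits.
2.5115 bits

H(X,Y) = -Σ_{x,y} P(x,y) log₂ P(x,y). Per-cell terms -P(x,y)·log₂P(x,y):
  X=0: 0.2461, 0.0557, 0.5278
  X=1: 0.2246, 0.0501, 0.5161
  X=2: 0.0612, 0.0100, 0.2073
  X=3: 0.1518, 0.0319, 0.4289
Sum of the 12 terms: H(X,Y) = 2.5115 bits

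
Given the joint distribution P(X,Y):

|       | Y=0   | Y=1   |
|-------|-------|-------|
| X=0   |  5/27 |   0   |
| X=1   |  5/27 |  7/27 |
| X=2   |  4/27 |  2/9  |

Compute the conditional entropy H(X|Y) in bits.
1.2973 bits

H(X|Y) = H(X,Y) - H(Y)

H(X,Y) = -Σ_{x,y} P(x,y) log₂ P(x,y). Per-cell terms -P(x,y)·log₂P(x,y):
  X=0: 0.450548, 0.000000
  X=1: 0.450548, 0.504916
  X=2: 0.408131, 0.482206
  (cells with P = 0 contribute 0)
Sum of the 6 terms: H(X,Y) = 2.29635 bits

Marginal of Y (column sums):
  P(Y=0) = 5/27 + 5/27 + 4/27 = 14/27
  P(Y=1) = 0 + 7/27 + 2/9 = 13/27
H(Y) = -[(14/27)·log₂(14/27) + (13/27)·log₂(13/27)]
  = 0.491313 + 0.507697 = 0.99901 bits

H(X|Y) = H(X,Y) - H(Y) = 2.29635 - 0.99901 = 1.2973 bits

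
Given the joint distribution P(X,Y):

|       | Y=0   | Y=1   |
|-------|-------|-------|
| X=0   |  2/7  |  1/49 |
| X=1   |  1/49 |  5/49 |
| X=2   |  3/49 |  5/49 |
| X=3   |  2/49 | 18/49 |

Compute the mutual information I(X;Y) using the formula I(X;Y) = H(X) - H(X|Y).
0.4405 bits

I(X;Y) = H(X) - H(X|Y)

Marginal of X (row sums):
  P(X=0) = 2/7 + 1/49 = 15/49
  P(X=1) = 1/49 + 5/49 = 6/49
  P(X=2) = 3/49 + 5/49 = 8/49
  P(X=3) = 2/49 + 18/49 = 20/49
H(X) = -[(15/49)·log₂(15/49) + (6/49)·log₂(6/49) + (8/49)·log₂(8/49) + (20/49)·log₂(20/49)]
  = 0.522802 + 0.370989 + 0.426891 + 0.527666 = 1.84835 bits

Marginal of Y (column sums):
  P(Y=0) = 2/7 + 1/49 + 3/49 + 2/49 = 20/49
  P(Y=1) = 1/49 + 5/49 + 5/49 + 18/49 = 29/49
H(X|Y) = Σ_y P(y)·H(X|Y=y):
  Y=0: P(Y=0) = 20/49, P(X|Y=0) = (7/10, 1/20, 3/20, 1/10) → H(X|Y=0) = 1.319035
  Y=1: P(Y=1) = 29/49, P(X|Y=1) = (1/29, 5/29, 5/29, 18/29) → H(X|Y=1) = 1.469087
H(X|Y) = (20/49)·1.319035 + (29/49)·1.469087 = 1.40784 bits

I(X;Y) = H(X) - H(X|Y) = 1.84835 - 1.40784 = 0.4405 bits

Cross-check via I(X;Y) = H(X) + H(Y) - H(X,Y): computing H(Y) from the column sums and H(X,Y) from the 8 cells in the same way gives H(Y) = 0.97553 bits and H(X,Y) = 2.38337 bits, so
I(X;Y) = 1.84835 + 0.97553 - 2.38337 = 0.4405 bits ✓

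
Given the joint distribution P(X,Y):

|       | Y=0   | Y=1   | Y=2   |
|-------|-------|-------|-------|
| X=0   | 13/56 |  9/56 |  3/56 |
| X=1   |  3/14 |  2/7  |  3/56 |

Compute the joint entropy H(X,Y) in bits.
2.3580 bits

H(X,Y) = -Σ_{x,y} P(x,y) log₂ P(x,y). Per-cell terms -P(x,y)·log₂P(x,y):
  X=0: 0.4891, 0.4239, 0.2262
  X=1: 0.4762, 0.5164, 0.2262
Sum of the 6 terms: H(X,Y) = 2.3580 bits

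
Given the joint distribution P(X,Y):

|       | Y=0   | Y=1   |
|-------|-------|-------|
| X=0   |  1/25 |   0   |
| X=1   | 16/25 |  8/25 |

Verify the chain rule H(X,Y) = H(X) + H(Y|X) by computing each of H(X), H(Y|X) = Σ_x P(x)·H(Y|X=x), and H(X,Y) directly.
H(X) = 0.2423 bits, H(Y|X) = 0.8816 bits, H(X,Y) = 1.1239 bits

Marginal of X (row sums):
  P(X=0) = 1/25 + 0 = 1/25
  P(X=1) = 16/25 + 8/25 = 24/25
H(X) = -[(1/25)·log₂(1/25) + (24/25)·log₂(24/25)]
  = 0.1858 + 0.0565 = 0.2423 bits

H(Y|X) = Σ_x P(x)·H(Y|X=x):
  X=0: P(X=0) = 1/25, P(Y|X=0) = (1, 0) → H(Y|X=0) = 0.0000
  X=1: P(X=1) = 24/25, P(Y|X=1) = (2/3, 1/3) → H(Y|X=1) = 0.9183
H(Y|X) = (1/25)·0.0000 + (24/25)·0.9183 = 0.8816 bits

H(X,Y) = -Σ_{x,y} P(x,y) log₂ P(x,y). Per-cell terms -P(x,y)·log₂P(x,y):
  X=0: 0.1858, 0.0000
  X=1: 0.4121, 0.5260
  (cells with P = 0 contribute 0)
Sum of the 4 terms: H(X,Y) = 1.1239 bits

Chain rule check:
  H(X) + H(Y|X) = 0.2423 + 0.8816 = 1.1239 bits
  H(X,Y) = 1.1239 bits
✓ Chain rule verified.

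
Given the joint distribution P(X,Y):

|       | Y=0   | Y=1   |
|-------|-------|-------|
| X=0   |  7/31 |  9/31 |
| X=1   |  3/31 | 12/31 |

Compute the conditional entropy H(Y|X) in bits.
0.8596 bits

H(Y|X) = H(X,Y) - H(X)

H(X,Y) = -Σ_{x,y} P(x,y) log₂ P(x,y). Per-cell terms -P(x,y)·log₂P(x,y):
  X=0: 0.484771, 0.518014
  X=1: 0.326055, 0.530026
Sum of the 4 terms: H(X,Y) = 1.85887 bits

Marginal of X (row sums):
  P(X=0) = 7/31 + 9/31 = 16/31
  P(X=1) = 3/31 + 12/31 = 15/31
H(X) = -[(16/31)·log₂(16/31) + (15/31)·log₂(15/31)]
  = 0.492488 + 0.506761 = 0.99925 bits

H(Y|X) = H(X,Y) - H(X) = 1.85887 - 0.99925 = 0.8596 bits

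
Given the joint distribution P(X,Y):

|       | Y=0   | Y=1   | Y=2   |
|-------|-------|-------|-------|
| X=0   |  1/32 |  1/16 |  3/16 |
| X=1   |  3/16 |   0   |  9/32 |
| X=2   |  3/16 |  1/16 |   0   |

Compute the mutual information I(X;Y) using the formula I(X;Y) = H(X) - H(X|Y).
0.4130 bits

I(X;Y) = H(X) - H(X|Y)

Marginal of X (row sums):
  P(X=0) = 1/32 + 1/16 + 3/16 = 9/32
  P(X=1) = 3/16 + 0 + 9/32 = 15/32
  P(X=2) = 3/16 + 1/16 + 0 = 1/4
H(X) = -[(9/32)·log₂(9/32) + (15/32)·log₂(15/32) + (1/4)·log₂(1/4)]
  = 0.5147 + 0.5124 + 0.5000 = 1.5271 bits

Marginal of Y (column sums):
  P(Y=0) = 1/32 + 3/16 + 3/16 = 13/32
  P(Y=1) = 1/16 + 0 + 1/16 = 1/8
  P(Y=2) = 3/16 + 9/32 + 0 = 15/32
H(X|Y) = Σ_y P(y)·H(X|Y=y):
  Y=0: P(Y=0) = 13/32, P(X|Y=0) = (1/13, 6/13, 6/13) → H(X|Y=0) = 1.3143
  Y=1: P(Y=1) = 1/8, P(X|Y=1) = (1/2, 0, 1/2) → H(X|Y=1) = 1.0000
  Y=2: P(Y=2) = 15/32, P(X|Y=2) = (2/5, 3/5, 0) → H(X|Y=2) = 0.9710
H(X|Y) = (13/32)·1.3143 + (1/8)·1.0000 + (15/32)·0.9710 = 1.1141 bits

I(X;Y) = H(X) - H(X|Y) = 1.5271 - 1.1141 = 0.4130 bits

Cross-check via I(X;Y) = H(X) + H(Y) - H(X,Y): computing H(Y) from the column sums and H(X,Y) from the 9 cells in the same way gives H(Y) = 1.4153 bits and H(X,Y) = 2.5294 bits, so
I(X;Y) = 1.5271 + 1.4153 - 2.5294 = 0.4130 bits ✓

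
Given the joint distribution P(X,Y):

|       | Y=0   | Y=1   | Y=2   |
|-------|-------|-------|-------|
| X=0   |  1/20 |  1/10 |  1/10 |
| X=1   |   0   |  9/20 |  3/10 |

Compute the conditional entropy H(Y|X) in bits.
1.1087 bits

H(Y|X) = H(X,Y) - H(X)

H(X,Y) = -Σ_{x,y} P(x,y) log₂ P(x,y). Per-cell terms -P(x,y)·log₂P(x,y):
  X=0: 0.2161, 0.3322, 0.3322
  X=1: 0.0000, 0.5184, 0.5211
  (cells with P = 0 contribute 0)
Sum of the 6 terms: H(X,Y) = 1.9200 bits

Marginal of X (row sums):
  P(X=0) = 1/20 + 1/10 + 1/10 = 1/4
  P(X=1) = 0 + 9/20 + 3/10 = 3/4
H(X) = -[(1/4)·log₂(1/4) + (3/4)·log₂(3/4)]
  = 0.5000 + 0.3113 = 0.8113 bits

H(Y|X) = H(X,Y) - H(X) = 1.9200 - 0.8113 = 1.1087 bits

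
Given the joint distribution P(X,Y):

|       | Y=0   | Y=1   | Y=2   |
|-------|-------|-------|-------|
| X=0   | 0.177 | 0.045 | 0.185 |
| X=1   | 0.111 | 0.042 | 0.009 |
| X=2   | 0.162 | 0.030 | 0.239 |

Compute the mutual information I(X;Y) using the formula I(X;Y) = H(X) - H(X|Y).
0.1102 bits

I(X;Y) = H(X) - H(X|Y)

Marginal of X (row sums):
  P(X=0) = 0.177 + 0.045 + 0.185 = 0.407
  P(X=1) = 0.111 + 0.042 + 0.009 = 0.162
  P(X=2) = 0.162 + 0.030 + 0.239 = 0.431
H(X) = -[0.407·log₂(0.407) + 0.162·log₂(0.162) + 0.431·log₂(0.431)]
  = 0.52784 + 0.42540 + 0.52334 = 1.4766 bits

Marginal of Y (column sums):
  P(Y=0) = 0.177 + 0.111 + 0.162 = 0.450
  P(Y=1) = 0.045 + 0.042 + 0.030 = 0.117
  P(Y=2) = 0.185 + 0.009 + 0.239 = 0.433
H(X|Y) = Σ_y P(y)·H(X|Y=y):
  Y=0: P(Y=0) = 0.450, P(X|Y=0) = (59/150, 37/150, 9/25) → H(X|Y=0) = 1.55822
  Y=1: P(Y=1) = 0.117, P(X|Y=1) = (5/13, 14/39, 10/39) → H(X|Y=1) = 1.56423
  Y=2: P(Y=2) = 0.433, P(X|Y=2) = (185/433, 9/433, 239/433) → H(X|Y=2) = 1.11355
H(X|Y) = 0.450·1.55822 + 0.117·1.56423 + 0.433·1.11355 = 1.3664 bits

I(X;Y) = H(X) - H(X|Y) = 1.4766 - 1.3664 = 0.1102 bits

Cross-check via I(X;Y) = H(X) + H(Y) - H(X,Y): computing H(Y) from the column sums and H(X,Y) from the 9 cells in the same way gives H(Y) = 1.4034 bits and H(X,Y) = 2.7698 bits, so
I(X;Y) = 1.4766 + 1.4034 - 2.7698 = 0.1102 bits ✓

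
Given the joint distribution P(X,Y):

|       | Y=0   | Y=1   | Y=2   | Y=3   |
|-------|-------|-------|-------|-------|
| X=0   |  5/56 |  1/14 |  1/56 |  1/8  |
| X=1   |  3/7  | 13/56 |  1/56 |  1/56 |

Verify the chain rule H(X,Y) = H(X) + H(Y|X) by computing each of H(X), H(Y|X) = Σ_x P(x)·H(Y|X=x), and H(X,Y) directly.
H(X) = 0.8856 bits, H(Y|X) = 1.3966 bits, H(X,Y) = 2.2822 bits

Marginal of X (row sums):
  P(X=0) = 5/56 + 1/14 + 1/56 + 1/8 = 17/56
  P(X=1) = 3/7 + 13/56 + 1/56 + 1/56 = 39/56
H(X) = -[(17/56)·log₂(17/56) + (39/56)·log₂(39/56)]
  = 0.52211 + 0.36350 = 0.8856 bits

H(Y|X) = Σ_x P(x)·H(Y|X=x):
  X=0: P(X=0) = 17/56, P(Y|X=0) = (5/17, 4/17, 1/17, 7/17) → H(Y|X=0) = 1.77798
  X=1: P(X=1) = 39/56, P(Y|X=1) = (8/13, 1/3, 1/39, 1/39) → H(Y|X=1) = 1.23041
H(Y|X) = (17/56)·1.77798 + (39/56)·1.23041 = 1.3966 bits

H(X,Y) = -Σ_{x,y} P(x,y) log₂ P(x,y). Per-cell terms -P(x,y)·log₂P(x,y):
  X=0: 0.31120, 0.27195, 0.10370, 0.37500
  X=1: 0.52388, 0.48911, 0.10370, 0.10370
Sum of the 8 terms: H(X,Y) = 2.2822 bits

Chain rule check:
  H(X) + H(Y|X) = 0.8856 + 1.3966 = 2.2822 bits
  H(X,Y) = 2.2822 bits
✓ Chain rule verified.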